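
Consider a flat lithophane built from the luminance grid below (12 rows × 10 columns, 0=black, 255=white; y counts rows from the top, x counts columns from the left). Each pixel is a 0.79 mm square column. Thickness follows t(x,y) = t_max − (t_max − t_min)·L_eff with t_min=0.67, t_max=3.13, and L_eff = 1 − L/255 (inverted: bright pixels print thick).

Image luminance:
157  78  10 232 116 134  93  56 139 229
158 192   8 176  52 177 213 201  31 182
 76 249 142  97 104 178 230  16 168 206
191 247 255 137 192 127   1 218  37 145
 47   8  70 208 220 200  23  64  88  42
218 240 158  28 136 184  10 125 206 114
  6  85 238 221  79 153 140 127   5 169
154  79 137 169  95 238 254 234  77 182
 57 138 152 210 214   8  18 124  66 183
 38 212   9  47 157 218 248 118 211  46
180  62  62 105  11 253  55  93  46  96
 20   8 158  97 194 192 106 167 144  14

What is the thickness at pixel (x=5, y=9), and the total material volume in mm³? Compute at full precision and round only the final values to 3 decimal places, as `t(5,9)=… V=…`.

span = t_max - t_min = 3.13 - 0.67 = 2.460
L(5,9) = 218, L_eff = 1 - 218/255 = 0.145098 (inverted)
t(5,9) = 3.13 - 2.460·0.145098 = 2.773
Σt over all 12·10 pixels = 486919/2125 ≈ 229.1383529
V = pitch²·Σt = 0.79²·486919/2125 = 143.005

t(5,9)=2.773 V=143.005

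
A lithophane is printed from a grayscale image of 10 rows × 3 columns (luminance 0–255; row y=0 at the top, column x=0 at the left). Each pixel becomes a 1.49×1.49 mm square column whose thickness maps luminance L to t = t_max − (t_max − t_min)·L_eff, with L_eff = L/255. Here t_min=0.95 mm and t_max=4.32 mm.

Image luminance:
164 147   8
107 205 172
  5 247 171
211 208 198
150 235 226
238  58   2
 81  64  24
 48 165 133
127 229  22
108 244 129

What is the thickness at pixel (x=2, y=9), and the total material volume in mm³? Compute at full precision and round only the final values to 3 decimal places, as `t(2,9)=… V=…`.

t(2,9)=2.615 V=166.668

span = t_max - t_min = 4.32 - 0.95 = 3.370
L(2,9) = 129, L_eff = 129/255 = 0.505882
t(2,9) = 4.32 - 3.370·0.505882 = 2.615
Σt over all 10·3 pixels = 957169/12750 ≈ 75.0720784
V = pitch²·Σt = 1.49²·957169/12750 = 166.668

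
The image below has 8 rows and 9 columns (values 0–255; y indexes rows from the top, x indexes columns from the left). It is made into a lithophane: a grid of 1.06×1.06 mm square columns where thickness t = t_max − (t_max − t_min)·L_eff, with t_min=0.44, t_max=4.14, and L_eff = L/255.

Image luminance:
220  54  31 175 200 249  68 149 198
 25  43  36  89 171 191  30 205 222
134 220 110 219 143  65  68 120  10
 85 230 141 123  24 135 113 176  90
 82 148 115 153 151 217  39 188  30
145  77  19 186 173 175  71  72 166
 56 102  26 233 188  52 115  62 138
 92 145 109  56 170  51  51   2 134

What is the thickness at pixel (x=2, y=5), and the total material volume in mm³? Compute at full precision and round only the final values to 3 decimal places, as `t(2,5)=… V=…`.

t(2,5)=3.864 V=195.514

span = t_max - t_min = 4.14 - 0.44 = 3.700
L(2,5) = 19, L_eff = 19/255 = 0.074510
t(2,5) = 4.14 - 3.700·0.074510 = 3.864
Σt over all 8·9 pixels = 26101/150 ≈ 174.0066667
V = pitch²·Σt = 1.06²·26101/150 = 195.514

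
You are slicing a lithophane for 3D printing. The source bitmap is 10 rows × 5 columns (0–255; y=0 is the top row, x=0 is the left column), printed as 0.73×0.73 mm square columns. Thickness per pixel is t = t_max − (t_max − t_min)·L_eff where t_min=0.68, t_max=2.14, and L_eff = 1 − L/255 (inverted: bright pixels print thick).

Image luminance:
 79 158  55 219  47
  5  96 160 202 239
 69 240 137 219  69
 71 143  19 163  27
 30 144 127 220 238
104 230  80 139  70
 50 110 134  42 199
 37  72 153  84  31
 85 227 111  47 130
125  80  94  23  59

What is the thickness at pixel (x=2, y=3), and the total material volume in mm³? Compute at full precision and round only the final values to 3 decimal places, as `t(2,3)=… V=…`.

t(2,3)=0.789 V=35.486

span = t_max - t_min = 2.14 - 0.68 = 1.460
L(2,3) = 19, L_eff = 1 - 19/255 = 0.925490 (inverted)
t(2,3) = 2.14 - 1.460·0.925490 = 0.789
Σt over all 10·5 pixels = 424508/6375 ≈ 66.5894902
V = pitch²·Σt = 0.73²·424508/6375 = 35.486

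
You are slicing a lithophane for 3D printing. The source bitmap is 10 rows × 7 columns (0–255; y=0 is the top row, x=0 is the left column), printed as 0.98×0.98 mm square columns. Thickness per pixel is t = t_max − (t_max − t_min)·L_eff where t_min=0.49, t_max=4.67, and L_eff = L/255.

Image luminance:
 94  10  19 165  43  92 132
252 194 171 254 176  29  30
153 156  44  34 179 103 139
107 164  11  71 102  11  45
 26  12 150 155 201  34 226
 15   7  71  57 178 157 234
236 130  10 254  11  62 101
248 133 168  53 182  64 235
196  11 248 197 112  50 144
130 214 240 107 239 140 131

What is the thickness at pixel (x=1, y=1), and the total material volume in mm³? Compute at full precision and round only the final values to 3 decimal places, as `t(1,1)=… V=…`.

t(1,1)=1.490 V=179.368

span = t_max - t_min = 4.67 - 0.49 = 4.180
L(1,1) = 194, L_eff = 194/255 = 0.760784
t(1,1) = 4.67 - 4.180·0.760784 = 1.490
Σt over all 10·7 pixels = 1190617/6375 ≈ 186.7634510
V = pitch²·Σt = 0.98²·1190617/6375 = 179.368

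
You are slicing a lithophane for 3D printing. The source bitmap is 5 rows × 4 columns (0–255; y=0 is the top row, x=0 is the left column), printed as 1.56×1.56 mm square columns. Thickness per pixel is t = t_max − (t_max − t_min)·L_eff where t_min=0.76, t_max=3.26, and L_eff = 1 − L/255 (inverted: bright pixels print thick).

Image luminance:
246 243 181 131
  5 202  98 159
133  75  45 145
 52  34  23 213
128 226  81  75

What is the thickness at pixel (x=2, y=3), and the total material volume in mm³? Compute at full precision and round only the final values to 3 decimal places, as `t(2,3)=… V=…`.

span = t_max - t_min = 3.26 - 0.76 = 2.500
L(2,3) = 23, L_eff = 1 - 23/255 = 0.909804 (inverted)
t(2,3) = 3.26 - 2.500·0.909804 = 0.985
Σt over all 5·4 pixels = 20227/510 ≈ 39.6607843
V = pitch²·Σt = 1.56²·20227/510 = 96.518

t(2,3)=0.985 V=96.518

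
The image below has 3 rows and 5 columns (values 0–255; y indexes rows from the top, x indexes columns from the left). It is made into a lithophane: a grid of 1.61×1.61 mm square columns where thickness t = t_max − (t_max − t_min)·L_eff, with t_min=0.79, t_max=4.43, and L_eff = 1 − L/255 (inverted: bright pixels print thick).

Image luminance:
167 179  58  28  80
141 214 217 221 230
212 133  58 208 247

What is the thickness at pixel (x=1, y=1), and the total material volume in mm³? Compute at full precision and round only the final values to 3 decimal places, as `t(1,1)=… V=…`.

t(1,1)=3.845 V=119.260

span = t_max - t_min = 4.43 - 0.79 = 3.640
L(1,1) = 214, L_eff = 1 - 214/255 = 0.160784 (inverted)
t(1,1) = 4.43 - 3.640·0.160784 = 3.845
Σt over all 3·5 pixels = 1173227/25500 ≈ 46.0089020
V = pitch²·Σt = 1.61²·1173227/25500 = 119.260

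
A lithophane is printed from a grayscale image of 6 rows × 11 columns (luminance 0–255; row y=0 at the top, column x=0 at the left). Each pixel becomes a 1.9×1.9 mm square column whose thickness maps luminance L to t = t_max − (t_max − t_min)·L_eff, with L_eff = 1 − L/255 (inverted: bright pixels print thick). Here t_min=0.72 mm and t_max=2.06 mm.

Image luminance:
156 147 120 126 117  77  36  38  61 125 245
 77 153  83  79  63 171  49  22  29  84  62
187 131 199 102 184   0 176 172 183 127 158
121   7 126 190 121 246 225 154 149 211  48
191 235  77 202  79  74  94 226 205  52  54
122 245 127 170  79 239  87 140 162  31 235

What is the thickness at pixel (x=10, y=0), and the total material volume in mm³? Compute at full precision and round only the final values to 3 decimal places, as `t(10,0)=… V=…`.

span = t_max - t_min = 2.06 - 0.72 = 1.340
L(10,0) = 245, L_eff = 1 - 245/255 = 0.039216 (inverted)
t(10,0) = 2.06 - 1.340·0.039216 = 2.007
Σt over all 6·11 pixels = 390967/4250 ≈ 91.9922353
V = pitch²·Σt = 1.9²·390967/4250 = 332.092

t(10,0)=2.007 V=332.092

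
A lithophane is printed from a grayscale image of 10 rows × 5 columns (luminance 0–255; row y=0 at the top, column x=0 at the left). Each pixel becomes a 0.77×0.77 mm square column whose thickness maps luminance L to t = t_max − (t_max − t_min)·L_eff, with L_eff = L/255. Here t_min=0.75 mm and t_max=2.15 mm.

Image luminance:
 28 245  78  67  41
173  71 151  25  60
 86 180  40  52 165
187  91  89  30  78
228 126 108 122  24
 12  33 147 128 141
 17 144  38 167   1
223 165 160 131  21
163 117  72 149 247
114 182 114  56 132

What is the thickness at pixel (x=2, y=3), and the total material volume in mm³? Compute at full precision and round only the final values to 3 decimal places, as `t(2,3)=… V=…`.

t(2,3)=1.661 V=46.097

span = t_max - t_min = 2.15 - 0.75 = 1.400
L(2,3) = 89, L_eff = 89/255 = 0.349020
t(2,3) = 2.15 - 1.400·0.349020 = 1.661
Σt over all 10·5 pixels = 198259/2550 ≈ 77.7486275
V = pitch²·Σt = 0.77²·198259/2550 = 46.097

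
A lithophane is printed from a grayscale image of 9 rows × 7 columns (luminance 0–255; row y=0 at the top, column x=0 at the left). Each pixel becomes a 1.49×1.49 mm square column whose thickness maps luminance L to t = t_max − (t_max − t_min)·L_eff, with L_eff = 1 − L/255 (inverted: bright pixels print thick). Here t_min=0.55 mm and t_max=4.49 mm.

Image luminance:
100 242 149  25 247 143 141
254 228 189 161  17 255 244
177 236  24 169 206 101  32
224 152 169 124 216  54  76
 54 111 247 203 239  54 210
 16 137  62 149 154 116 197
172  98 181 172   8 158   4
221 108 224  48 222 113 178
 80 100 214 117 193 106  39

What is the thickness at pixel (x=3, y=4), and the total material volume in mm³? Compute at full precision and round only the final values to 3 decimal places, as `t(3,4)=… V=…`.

t(3,4)=3.687 V=387.709

span = t_max - t_min = 4.49 - 0.55 = 3.940
L(3,4) = 203, L_eff = 1 - 203/255 = 0.203922 (inverted)
t(3,4) = 4.49 - 3.940·0.203922 = 3.687
Σt over all 9·7 pixels = 296881/1700 ≈ 174.6358824
V = pitch²·Σt = 1.49²·296881/1700 = 387.709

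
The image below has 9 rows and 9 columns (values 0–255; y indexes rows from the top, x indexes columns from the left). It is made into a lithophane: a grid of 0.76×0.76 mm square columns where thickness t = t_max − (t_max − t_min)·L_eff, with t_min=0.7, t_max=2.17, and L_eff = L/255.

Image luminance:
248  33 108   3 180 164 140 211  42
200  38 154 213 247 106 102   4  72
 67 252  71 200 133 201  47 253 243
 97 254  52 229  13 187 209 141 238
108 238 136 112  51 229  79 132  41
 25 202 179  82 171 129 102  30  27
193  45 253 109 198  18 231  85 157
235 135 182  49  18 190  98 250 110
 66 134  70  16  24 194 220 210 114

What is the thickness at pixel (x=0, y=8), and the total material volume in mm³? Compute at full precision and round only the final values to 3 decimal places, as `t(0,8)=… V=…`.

span = t_max - t_min = 2.17 - 0.7 = 1.470
L(0,8) = 66, L_eff = 66/255 = 0.258824
t(0,8) = 2.17 - 1.470·0.258824 = 1.790
Σt over all 9·9 pixels = 113.344
V = pitch²·Σt = 0.76²·113.344 = 65.467

t(0,8)=1.790 V=65.467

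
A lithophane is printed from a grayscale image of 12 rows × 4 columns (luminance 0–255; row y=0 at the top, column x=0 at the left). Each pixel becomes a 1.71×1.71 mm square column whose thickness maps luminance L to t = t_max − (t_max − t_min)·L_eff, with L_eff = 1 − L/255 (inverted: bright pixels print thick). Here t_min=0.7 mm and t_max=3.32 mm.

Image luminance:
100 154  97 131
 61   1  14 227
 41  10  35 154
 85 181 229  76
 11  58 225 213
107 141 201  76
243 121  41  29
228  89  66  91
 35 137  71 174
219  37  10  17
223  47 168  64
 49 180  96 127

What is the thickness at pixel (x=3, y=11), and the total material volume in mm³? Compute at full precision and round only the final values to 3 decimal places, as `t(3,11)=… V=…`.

span = t_max - t_min = 3.32 - 0.7 = 2.620
L(3,11) = 127, L_eff = 1 - 127/255 = 0.501961 (inverted)
t(3,11) = 3.32 - 2.620·0.501961 = 2.005
Σt over all 12·4 pixels = 36943/425 ≈ 86.9247059
V = pitch²·Σt = 1.71²·36943/425 = 254.177

t(3,11)=2.005 V=254.177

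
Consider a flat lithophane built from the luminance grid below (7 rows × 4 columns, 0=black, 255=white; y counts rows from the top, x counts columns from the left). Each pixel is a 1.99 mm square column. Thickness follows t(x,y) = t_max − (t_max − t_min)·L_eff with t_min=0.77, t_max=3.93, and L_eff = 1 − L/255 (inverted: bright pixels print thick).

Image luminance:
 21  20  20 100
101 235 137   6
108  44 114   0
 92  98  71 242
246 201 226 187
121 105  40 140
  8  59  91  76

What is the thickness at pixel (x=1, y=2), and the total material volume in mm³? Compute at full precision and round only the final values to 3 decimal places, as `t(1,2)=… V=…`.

span = t_max - t_min = 3.93 - 0.77 = 3.160
L(1,2) = 44, L_eff = 1 - 44/255 = 0.827451 (inverted)
t(1,2) = 3.93 - 3.160·0.827451 = 1.315
Σt over all 7·4 pixels = 367256/6375 ≈ 57.6087843
V = pitch²·Σt = 1.99²·367256/6375 = 228.137

t(1,2)=1.315 V=228.137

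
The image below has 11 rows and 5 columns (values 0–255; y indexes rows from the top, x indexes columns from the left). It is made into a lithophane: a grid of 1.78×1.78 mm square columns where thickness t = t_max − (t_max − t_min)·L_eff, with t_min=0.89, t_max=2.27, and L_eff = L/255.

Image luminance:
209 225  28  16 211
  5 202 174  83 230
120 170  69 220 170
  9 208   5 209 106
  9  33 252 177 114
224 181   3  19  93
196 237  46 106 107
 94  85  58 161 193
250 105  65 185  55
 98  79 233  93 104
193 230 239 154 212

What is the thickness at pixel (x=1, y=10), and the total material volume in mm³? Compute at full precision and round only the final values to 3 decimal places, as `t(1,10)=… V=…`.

span = t_max - t_min = 2.27 - 0.89 = 1.380
L(1,10) = 230, L_eff = 230/255 = 0.901961
t(1,10) = 2.27 - 1.380·0.901961 = 1.025
Σt over all 11·5 pixels = 723033/8500 ≈ 85.0627059
V = pitch²·Σt = 1.78²·723033/8500 = 269.513

t(1,10)=1.025 V=269.513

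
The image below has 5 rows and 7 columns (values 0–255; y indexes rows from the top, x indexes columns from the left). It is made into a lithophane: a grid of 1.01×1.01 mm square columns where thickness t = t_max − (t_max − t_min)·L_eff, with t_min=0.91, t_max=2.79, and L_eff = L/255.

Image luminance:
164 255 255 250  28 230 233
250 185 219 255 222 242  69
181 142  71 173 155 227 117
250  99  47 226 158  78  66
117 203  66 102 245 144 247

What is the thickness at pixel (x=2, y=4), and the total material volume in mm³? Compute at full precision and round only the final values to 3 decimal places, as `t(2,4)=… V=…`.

t(2,4)=2.303 V=54.706

span = t_max - t_min = 2.79 - 0.91 = 1.880
L(2,4) = 66, L_eff = 66/255 = 0.258824
t(2,4) = 2.79 - 1.880·0.258824 = 2.303
Σt over all 5·7 pixels = 1367527/25500 ≈ 53.6285098
V = pitch²·Σt = 1.01²·1367527/25500 = 54.706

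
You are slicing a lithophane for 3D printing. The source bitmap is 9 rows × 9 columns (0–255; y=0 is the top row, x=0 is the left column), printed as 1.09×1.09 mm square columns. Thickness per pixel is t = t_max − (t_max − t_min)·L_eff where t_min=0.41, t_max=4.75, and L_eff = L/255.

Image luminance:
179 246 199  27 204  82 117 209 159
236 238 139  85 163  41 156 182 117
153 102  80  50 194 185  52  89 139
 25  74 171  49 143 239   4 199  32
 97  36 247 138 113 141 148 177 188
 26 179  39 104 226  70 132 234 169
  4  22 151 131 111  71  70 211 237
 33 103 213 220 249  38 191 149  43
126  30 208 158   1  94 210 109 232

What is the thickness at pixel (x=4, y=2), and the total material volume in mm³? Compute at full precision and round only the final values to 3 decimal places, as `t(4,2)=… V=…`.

t(4,2)=1.448 V=242.011

span = t_max - t_min = 4.75 - 0.41 = 4.340
L(4,2) = 194, L_eff = 194/255 = 0.760784
t(4,2) = 4.75 - 4.340·0.760784 = 1.448
Σt over all 9·9 pixels = 1731411/8500 ≈ 203.6954118
V = pitch²·Σt = 1.09²·1731411/8500 = 242.011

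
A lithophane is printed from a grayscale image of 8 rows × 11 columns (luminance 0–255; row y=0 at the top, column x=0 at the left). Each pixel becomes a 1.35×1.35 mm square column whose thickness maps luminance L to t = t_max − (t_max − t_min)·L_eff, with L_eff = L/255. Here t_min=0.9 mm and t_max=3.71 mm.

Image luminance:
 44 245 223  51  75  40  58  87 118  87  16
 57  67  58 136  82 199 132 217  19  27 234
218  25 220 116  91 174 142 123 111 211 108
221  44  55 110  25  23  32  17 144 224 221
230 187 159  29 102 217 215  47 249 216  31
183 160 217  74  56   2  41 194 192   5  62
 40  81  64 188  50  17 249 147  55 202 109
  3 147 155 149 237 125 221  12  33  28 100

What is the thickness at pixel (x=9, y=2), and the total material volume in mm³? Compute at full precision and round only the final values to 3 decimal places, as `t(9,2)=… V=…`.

t(9,2)=1.385 V=390.020

span = t_max - t_min = 3.71 - 0.9 = 2.810
L(9,2) = 211, L_eff = 211/255 = 0.827451
t(9,2) = 3.71 - 2.810·0.827451 = 1.385
Σt over all 8·11 pixels = 5457073/25500 ≈ 214.0028627
V = pitch²·Σt = 1.35²·5457073/25500 = 390.020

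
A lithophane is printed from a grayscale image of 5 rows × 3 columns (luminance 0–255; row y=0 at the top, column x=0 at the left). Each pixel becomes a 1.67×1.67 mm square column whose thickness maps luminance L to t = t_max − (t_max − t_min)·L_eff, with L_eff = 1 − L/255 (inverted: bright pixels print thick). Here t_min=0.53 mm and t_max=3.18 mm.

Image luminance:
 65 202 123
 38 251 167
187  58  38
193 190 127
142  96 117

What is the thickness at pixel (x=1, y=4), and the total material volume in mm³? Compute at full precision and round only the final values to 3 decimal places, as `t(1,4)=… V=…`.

span = t_max - t_min = 3.18 - 0.53 = 2.650
L(1,4) = 96, L_eff = 1 - 96/255 = 0.623529 (inverted)
t(1,4) = 3.18 - 2.650·0.623529 = 1.528
Σt over all 5·3 pixels = 146227/5100 ≈ 28.6719608
V = pitch²·Σt = 1.67²·146227/5100 = 79.963

t(1,4)=1.528 V=79.963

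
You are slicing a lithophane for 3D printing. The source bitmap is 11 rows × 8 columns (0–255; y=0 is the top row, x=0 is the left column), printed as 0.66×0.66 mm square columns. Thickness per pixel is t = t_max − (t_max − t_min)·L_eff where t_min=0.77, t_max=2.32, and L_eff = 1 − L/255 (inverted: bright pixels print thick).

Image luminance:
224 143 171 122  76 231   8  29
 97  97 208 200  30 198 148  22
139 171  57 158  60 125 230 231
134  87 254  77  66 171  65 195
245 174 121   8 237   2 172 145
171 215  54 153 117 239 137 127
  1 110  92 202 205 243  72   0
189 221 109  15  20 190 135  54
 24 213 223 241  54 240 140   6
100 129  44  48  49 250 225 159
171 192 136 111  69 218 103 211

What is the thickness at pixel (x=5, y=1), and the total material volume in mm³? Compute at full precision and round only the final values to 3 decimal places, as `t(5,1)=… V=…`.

span = t_max - t_min = 2.32 - 0.77 = 1.550
L(5,1) = 198, L_eff = 1 - 198/255 = 0.223529 (inverted)
t(5,1) = 2.32 - 1.550·0.223529 = 1.974
Σt over all 11·8 pixels = 709981/5100 ≈ 139.2119608
V = pitch²·Σt = 0.66²·709981/5100 = 60.641

t(5,1)=1.974 V=60.641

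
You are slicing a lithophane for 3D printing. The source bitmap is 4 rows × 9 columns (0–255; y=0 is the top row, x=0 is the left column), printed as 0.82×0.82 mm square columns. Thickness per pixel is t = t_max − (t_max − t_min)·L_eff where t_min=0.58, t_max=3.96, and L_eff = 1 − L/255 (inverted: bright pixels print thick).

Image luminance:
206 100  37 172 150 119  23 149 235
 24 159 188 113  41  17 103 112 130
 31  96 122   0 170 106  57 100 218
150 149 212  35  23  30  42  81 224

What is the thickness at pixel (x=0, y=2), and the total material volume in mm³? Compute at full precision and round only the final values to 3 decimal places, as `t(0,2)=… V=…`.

t(0,2)=0.991 V=49.013

span = t_max - t_min = 3.96 - 0.58 = 3.380
L(0,2) = 31, L_eff = 1 - 31/255 = 0.878431 (inverted)
t(0,2) = 3.96 - 3.380·0.878431 = 0.991
Σt over all 4·9 pixels = 154896/2125 ≈ 72.8922353
V = pitch²·Σt = 0.82²·154896/2125 = 49.013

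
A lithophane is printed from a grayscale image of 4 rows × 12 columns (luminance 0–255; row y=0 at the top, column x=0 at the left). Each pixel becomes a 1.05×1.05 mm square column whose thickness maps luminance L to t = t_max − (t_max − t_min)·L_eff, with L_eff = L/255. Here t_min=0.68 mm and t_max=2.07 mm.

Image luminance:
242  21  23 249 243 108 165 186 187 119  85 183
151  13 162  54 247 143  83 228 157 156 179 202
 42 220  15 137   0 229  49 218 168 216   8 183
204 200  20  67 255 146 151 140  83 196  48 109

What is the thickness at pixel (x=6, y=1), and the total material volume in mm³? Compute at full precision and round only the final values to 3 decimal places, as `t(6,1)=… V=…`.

span = t_max - t_min = 2.07 - 0.68 = 1.390
L(6,1) = 83, L_eff = 83/255 = 0.325490
t(6,1) = 2.07 - 1.390·0.325490 = 1.618
Σt over all 4·12 pixels = 53459/850 ≈ 62.8929412
V = pitch²·Σt = 1.05²·53459/850 = 69.339

t(6,1)=1.618 V=69.339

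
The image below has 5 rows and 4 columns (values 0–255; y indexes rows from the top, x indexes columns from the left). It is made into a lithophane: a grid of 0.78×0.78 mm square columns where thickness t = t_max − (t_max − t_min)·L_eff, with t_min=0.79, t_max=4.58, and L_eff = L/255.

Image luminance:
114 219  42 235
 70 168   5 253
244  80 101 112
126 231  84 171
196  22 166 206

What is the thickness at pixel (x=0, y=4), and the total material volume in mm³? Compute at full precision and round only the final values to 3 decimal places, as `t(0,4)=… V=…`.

t(0,4)=1.667 V=30.004

span = t_max - t_min = 4.58 - 0.79 = 3.790
L(0,4) = 196, L_eff = 196/255 = 0.768627
t(0,4) = 4.58 - 3.790·0.768627 = 1.667
Σt over all 5·4 pixels = 251509/5100 ≈ 49.3154902
V = pitch²·Σt = 0.78²·251509/5100 = 30.004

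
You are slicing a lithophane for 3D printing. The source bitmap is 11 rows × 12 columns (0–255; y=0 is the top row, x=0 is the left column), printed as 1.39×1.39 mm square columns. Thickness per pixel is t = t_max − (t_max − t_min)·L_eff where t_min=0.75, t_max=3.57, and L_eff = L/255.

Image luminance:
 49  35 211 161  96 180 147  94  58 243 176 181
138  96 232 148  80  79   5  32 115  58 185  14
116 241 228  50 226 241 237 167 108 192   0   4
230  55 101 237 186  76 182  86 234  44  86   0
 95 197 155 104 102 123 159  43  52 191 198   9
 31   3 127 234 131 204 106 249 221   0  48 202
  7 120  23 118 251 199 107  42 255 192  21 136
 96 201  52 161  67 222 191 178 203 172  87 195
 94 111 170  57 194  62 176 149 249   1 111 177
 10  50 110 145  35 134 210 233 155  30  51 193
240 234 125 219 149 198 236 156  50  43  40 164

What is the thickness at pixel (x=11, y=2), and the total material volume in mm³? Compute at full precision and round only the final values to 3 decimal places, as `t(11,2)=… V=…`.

t(11,2)=3.526 V=543.381

span = t_max - t_min = 3.57 - 0.75 = 2.820
L(11,2) = 4, L_eff = 4/255 = 0.015686
t(11,2) = 3.57 - 2.820·0.015686 = 3.526
Σt over all 11·12 pixels = 1195263/4250 ≈ 281.2383529
V = pitch²·Σt = 1.39²·1195263/4250 = 543.381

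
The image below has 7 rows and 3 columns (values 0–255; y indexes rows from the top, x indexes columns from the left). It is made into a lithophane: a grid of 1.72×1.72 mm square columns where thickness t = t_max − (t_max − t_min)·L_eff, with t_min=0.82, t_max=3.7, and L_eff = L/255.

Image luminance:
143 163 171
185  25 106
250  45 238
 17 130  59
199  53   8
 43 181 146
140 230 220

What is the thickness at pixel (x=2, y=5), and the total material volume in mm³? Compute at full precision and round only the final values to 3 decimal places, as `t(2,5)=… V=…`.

t(2,5)=2.051 V=137.916

span = t_max - t_min = 3.7 - 0.82 = 2.880
L(2,5) = 146, L_eff = 146/255 = 0.572549
t(2,5) = 3.7 - 2.880·0.572549 = 2.051
Σt over all 7·3 pixels = 198129/4250 ≈ 46.6185882
V = pitch²·Σt = 1.72²·198129/4250 = 137.916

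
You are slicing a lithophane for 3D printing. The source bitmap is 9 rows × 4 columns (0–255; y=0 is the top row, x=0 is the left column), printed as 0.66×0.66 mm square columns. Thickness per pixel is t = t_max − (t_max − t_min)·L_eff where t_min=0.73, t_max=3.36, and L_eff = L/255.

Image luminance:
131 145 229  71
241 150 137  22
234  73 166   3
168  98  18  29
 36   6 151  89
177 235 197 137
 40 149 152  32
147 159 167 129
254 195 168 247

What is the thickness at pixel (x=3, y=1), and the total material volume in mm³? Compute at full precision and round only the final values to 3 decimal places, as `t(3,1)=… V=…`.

span = t_max - t_min = 3.36 - 0.73 = 2.630
L(3,1) = 22, L_eff = 22/255 = 0.086275
t(3,1) = 3.36 - 2.630·0.086275 = 3.133
Σt over all 9·4 pixels = 304469/4250 ≈ 71.6397647
V = pitch²·Σt = 0.66²·304469/4250 = 31.206

t(3,1)=3.133 V=31.206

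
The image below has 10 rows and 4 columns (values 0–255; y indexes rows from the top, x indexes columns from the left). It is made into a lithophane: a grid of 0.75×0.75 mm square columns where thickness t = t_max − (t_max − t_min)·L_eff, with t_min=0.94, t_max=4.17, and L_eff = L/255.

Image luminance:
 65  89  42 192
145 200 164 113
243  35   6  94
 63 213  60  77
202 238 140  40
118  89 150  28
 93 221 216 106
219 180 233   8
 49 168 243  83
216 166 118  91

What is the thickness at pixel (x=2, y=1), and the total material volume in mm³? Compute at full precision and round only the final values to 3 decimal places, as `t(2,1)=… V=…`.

t(2,1)=2.093 V=56.661

span = t_max - t_min = 4.17 - 0.94 = 3.230
L(2,1) = 164, L_eff = 164/255 = 0.643137
t(2,1) = 4.17 - 3.230·0.643137 = 2.093
Σt over all 10·4 pixels = 37774/375 ≈ 100.7306667
V = pitch²·Σt = 0.75²·37774/375 = 56.661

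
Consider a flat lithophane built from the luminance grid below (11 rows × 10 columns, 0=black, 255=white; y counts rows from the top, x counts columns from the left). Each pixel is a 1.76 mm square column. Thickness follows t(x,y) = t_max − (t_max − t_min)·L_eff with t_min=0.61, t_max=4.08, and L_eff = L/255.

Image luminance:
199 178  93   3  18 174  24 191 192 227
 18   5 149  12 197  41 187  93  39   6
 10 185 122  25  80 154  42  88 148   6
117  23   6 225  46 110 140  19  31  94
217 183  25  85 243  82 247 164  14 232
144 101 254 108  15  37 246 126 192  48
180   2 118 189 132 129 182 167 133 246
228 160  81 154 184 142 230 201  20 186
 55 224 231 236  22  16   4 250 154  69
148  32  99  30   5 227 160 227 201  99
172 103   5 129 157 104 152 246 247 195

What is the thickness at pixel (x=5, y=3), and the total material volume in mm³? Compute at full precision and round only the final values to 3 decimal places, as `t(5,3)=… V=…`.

t(5,3)=2.583 V=819.343

span = t_max - t_min = 4.08 - 0.61 = 3.470
L(5,3) = 110, L_eff = 110/255 = 0.431373
t(5,3) = 4.08 - 3.470·0.431373 = 2.583
Σt over all 11·10 pixels = 6744979/25500 ≈ 264.5089804
V = pitch²·Σt = 1.76²·6744979/25500 = 819.343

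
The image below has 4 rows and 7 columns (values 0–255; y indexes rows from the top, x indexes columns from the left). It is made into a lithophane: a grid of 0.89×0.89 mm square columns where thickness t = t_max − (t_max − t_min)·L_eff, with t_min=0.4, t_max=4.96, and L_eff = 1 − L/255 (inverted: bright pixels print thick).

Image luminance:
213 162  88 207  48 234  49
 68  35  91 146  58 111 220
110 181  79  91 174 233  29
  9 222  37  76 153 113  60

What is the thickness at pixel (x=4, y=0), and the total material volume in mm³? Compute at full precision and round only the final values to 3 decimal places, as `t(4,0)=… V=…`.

span = t_max - t_min = 4.96 - 0.4 = 4.560
L(4,0) = 48, L_eff = 1 - 48/255 = 0.811765 (inverted)
t(4,0) = 4.96 - 4.560·0.811765 = 1.258
Σt over all 4·7 pixels = 149086/2125 ≈ 70.1581176
V = pitch²·Σt = 0.89²·149086/2125 = 55.572

t(4,0)=1.258 V=55.572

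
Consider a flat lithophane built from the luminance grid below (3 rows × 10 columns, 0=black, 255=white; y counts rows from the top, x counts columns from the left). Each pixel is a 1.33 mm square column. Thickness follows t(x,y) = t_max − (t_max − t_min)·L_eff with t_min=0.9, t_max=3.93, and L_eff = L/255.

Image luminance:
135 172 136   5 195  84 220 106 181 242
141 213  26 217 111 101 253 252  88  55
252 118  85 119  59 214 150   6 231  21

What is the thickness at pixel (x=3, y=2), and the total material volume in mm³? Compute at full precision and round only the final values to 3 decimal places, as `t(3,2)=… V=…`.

span = t_max - t_min = 3.93 - 0.9 = 3.030
L(3,2) = 119, L_eff = 119/255 = 0.466667
t(3,2) = 3.93 - 3.030·0.466667 = 2.516
Σt over all 3·10 pixels = 289581/4250 ≈ 68.1367059
V = pitch²·Σt = 1.33²·289581/4250 = 120.527

t(3,2)=2.516 V=120.527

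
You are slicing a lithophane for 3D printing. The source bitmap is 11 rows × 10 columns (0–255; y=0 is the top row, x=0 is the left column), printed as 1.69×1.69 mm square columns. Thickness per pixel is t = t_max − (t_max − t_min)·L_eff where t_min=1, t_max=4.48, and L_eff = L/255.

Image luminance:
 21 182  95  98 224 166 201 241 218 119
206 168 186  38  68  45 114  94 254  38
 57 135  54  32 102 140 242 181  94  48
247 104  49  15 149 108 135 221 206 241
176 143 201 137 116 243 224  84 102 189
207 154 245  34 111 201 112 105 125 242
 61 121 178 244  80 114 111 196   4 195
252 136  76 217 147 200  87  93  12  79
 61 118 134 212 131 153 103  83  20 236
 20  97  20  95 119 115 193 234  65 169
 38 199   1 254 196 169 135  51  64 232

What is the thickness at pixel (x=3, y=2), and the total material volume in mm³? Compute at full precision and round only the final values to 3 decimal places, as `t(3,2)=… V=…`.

span = t_max - t_min = 4.48 - 1 = 3.480
L(3,2) = 32, L_eff = 32/255 = 0.125490
t(3,2) = 4.48 - 3.480·0.125490 = 4.043
Σt over all 11·10 pixels = 290.728
V = pitch²·Σt = 1.69²·290.728 = 830.348

t(3,2)=4.043 V=830.348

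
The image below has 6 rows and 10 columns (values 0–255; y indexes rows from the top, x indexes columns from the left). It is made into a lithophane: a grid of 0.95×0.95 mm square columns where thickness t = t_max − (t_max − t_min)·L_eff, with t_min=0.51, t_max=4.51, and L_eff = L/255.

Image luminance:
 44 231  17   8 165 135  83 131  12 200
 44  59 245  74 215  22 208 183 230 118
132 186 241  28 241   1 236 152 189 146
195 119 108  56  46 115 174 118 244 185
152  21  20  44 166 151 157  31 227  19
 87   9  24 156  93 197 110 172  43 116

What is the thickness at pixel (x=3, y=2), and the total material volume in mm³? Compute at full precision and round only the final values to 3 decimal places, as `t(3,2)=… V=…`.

span = t_max - t_min = 4.51 - 0.51 = 4.000
L(3,2) = 28, L_eff = 28/255 = 0.109804
t(3,2) = 4.51 - 4.000·0.109804 = 4.071
Σt over all 6·10 pixels = 39679/255 ≈ 155.6039216
V = pitch²·Σt = 0.95²·39679/255 = 140.433

t(3,2)=4.071 V=140.433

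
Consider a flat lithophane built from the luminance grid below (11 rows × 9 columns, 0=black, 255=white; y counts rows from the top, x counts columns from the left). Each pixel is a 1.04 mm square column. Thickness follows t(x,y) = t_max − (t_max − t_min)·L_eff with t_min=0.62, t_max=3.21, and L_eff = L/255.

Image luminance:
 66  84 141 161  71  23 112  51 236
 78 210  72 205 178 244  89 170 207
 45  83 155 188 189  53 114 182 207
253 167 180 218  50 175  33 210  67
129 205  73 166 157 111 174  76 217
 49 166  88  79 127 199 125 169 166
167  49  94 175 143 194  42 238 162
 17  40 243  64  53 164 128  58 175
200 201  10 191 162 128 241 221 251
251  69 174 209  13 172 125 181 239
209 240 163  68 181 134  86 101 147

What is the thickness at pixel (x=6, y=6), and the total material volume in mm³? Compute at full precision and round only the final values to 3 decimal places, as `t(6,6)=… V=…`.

t(6,6)=2.783 V=189.747

span = t_max - t_min = 3.21 - 0.62 = 2.590
L(6,6) = 42, L_eff = 42/255 = 0.164706
t(6,6) = 3.21 - 2.590·0.164706 = 2.783
Σt over all 11·9 pixels = 1491167/8500 ≈ 175.4314118
V = pitch²·Σt = 1.04²·1491167/8500 = 189.747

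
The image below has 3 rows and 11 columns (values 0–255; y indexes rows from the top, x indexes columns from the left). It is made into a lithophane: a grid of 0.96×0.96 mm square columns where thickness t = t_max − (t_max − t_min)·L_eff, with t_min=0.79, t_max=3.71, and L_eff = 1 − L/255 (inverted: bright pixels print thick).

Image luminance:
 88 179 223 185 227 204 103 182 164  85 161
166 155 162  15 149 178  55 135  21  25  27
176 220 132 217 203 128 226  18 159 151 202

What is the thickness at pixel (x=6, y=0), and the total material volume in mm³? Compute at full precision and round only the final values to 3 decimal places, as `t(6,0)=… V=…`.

t(6,0)=1.969 V=73.848

span = t_max - t_min = 3.71 - 0.79 = 2.920
L(6,0) = 103, L_eff = 1 - 103/255 = 0.596078 (inverted)
t(6,0) = 3.71 - 2.920·0.596078 = 1.969
Σt over all 3·11 pixels = 2043317/25500 ≈ 80.1300784
V = pitch²·Σt = 0.96²·2043317/25500 = 73.848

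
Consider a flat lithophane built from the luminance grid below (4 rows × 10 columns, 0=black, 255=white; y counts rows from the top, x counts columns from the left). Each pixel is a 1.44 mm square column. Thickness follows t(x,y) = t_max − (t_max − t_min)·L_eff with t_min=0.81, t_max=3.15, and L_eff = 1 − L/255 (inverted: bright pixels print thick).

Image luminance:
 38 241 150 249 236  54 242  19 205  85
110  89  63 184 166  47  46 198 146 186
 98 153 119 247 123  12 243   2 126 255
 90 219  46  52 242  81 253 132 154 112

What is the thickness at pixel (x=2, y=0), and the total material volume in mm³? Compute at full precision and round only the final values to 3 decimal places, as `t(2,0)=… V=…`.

t(2,0)=2.186 V=172.088

span = t_max - t_min = 3.15 - 0.81 = 2.340
L(2,0) = 150, L_eff = 1 - 150/255 = 0.411765 (inverted)
t(2,0) = 3.15 - 2.340·0.411765 = 2.186
Σt over all 4·10 pixels = 352707/4250 ≈ 82.9898824
V = pitch²·Σt = 1.44²·352707/4250 = 172.088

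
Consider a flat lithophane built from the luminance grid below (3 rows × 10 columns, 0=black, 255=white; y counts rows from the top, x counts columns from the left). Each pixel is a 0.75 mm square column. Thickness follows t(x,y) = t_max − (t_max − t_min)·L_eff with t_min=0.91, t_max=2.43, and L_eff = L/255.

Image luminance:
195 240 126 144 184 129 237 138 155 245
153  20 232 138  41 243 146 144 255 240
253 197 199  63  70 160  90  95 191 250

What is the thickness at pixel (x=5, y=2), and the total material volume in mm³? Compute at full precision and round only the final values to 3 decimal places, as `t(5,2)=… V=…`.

span = t_max - t_min = 2.43 - 0.91 = 1.520
L(5,2) = 160, L_eff = 160/255 = 0.627451
t(5,2) = 2.43 - 1.520·0.627451 = 1.476
Σt over all 3·10 pixels = 551527/12750 ≈ 43.2570196
V = pitch²·Σt = 0.75²·551527/12750 = 24.332

t(5,2)=1.476 V=24.332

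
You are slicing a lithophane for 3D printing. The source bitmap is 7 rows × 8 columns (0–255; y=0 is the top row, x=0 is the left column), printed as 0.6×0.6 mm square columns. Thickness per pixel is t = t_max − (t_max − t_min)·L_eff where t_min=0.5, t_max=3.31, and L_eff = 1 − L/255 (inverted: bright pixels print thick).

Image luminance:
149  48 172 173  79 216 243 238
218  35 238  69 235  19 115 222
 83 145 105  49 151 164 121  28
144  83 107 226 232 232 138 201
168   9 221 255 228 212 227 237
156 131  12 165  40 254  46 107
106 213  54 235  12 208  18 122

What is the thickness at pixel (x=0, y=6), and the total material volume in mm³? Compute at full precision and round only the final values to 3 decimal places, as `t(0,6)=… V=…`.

t(0,6)=1.668 V=42.269

span = t_max - t_min = 3.31 - 0.5 = 2.810
L(0,6) = 106, L_eff = 1 - 106/255 = 0.584314 (inverted)
t(0,6) = 3.31 - 2.810·0.584314 = 1.668
Σt over all 7·8 pixels = 1497017/12750 ≈ 117.4130980
V = pitch²·Σt = 0.6²·1497017/12750 = 42.269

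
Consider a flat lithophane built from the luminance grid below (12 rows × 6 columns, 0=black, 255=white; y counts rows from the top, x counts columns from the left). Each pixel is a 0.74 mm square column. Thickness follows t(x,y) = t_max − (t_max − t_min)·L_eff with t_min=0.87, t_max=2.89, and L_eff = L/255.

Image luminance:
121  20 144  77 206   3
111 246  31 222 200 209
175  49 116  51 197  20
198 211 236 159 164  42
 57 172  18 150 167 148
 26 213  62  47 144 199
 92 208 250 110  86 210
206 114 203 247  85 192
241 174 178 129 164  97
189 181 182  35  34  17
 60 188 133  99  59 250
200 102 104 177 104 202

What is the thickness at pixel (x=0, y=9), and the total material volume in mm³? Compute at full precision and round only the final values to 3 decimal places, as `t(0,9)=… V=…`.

span = t_max - t_min = 2.89 - 0.87 = 2.020
L(0,9) = 189, L_eff = 189/255 = 0.741176
t(0,9) = 2.89 - 2.020·0.741176 = 1.393
Σt over all 12·6 pixels = 1651807/12750 ≈ 129.5534902
V = pitch²·Σt = 0.74²·1651807/12750 = 70.943

t(0,9)=1.393 V=70.943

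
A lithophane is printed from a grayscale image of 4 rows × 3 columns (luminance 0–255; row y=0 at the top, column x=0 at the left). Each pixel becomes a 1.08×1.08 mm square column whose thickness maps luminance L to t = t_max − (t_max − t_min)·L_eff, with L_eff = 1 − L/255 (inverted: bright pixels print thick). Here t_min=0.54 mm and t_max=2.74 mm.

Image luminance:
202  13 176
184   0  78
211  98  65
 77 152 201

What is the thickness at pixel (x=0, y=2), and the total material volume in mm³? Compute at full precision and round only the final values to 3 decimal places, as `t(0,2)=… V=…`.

span = t_max - t_min = 2.74 - 0.54 = 2.200
L(0,2) = 211, L_eff = 1 - 211/255 = 0.172549 (inverted)
t(0,2) = 2.74 - 2.200·0.172549 = 2.360
Σt over all 4·3 pixels = 24289/1275 ≈ 19.0501961
V = pitch²·Σt = 1.08²·24289/1275 = 22.220

t(0,2)=2.360 V=22.220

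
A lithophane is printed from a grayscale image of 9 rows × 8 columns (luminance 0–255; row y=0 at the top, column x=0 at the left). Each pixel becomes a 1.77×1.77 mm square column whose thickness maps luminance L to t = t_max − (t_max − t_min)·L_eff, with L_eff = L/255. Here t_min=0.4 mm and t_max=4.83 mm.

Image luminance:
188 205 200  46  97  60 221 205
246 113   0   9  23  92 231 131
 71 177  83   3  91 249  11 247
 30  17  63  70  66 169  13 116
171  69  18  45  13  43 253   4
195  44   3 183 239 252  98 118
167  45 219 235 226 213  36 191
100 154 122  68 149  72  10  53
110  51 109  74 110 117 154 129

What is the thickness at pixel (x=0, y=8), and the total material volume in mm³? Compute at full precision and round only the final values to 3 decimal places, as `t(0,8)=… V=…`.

t(0,8)=2.919 V=642.928

span = t_max - t_min = 4.83 - 0.4 = 4.430
L(0,8) = 110, L_eff = 110/255 = 0.431373
t(0,8) = 4.83 - 4.430·0.431373 = 2.919
Σt over all 9·8 pixels = 348871/1700 ≈ 205.2182353
V = pitch²·Σt = 1.77²·348871/1700 = 642.928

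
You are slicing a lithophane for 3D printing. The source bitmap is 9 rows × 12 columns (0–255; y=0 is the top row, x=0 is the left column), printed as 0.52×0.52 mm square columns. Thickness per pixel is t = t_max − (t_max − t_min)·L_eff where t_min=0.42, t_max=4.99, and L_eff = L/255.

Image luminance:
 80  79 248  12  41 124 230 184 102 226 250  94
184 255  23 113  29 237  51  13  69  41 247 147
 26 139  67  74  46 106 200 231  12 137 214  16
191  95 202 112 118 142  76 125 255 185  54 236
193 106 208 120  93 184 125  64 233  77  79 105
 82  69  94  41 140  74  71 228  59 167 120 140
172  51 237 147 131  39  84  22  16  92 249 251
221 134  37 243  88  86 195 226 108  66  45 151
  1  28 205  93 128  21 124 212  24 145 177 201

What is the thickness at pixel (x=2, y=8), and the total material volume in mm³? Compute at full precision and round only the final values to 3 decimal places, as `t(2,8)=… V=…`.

t(2,8)=1.316 V=80.497

span = t_max - t_min = 4.99 - 0.42 = 4.570
L(2,8) = 205, L_eff = 205/255 = 0.803922
t(2,8) = 4.99 - 4.570·0.803922 = 1.316
Σt over all 9·12 pixels = 379562/1275 ≈ 297.6956863
V = pitch²·Σt = 0.52²·379562/1275 = 80.497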